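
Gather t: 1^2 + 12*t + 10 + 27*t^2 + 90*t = 27*t^2 + 102*t + 11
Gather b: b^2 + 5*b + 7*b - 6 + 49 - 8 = b^2 + 12*b + 35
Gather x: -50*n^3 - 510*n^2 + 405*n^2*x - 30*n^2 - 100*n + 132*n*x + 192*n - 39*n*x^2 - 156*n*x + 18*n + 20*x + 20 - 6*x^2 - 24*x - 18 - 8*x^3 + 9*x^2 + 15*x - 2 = -50*n^3 - 540*n^2 + 110*n - 8*x^3 + x^2*(3 - 39*n) + x*(405*n^2 - 24*n + 11)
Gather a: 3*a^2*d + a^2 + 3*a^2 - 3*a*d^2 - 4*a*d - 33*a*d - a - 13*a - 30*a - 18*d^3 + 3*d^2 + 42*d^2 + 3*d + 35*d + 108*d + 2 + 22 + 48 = a^2*(3*d + 4) + a*(-3*d^2 - 37*d - 44) - 18*d^3 + 45*d^2 + 146*d + 72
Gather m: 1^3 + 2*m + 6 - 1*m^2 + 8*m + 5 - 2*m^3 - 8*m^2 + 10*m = -2*m^3 - 9*m^2 + 20*m + 12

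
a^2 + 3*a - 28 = (a - 4)*(a + 7)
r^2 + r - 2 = (r - 1)*(r + 2)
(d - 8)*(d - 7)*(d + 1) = d^3 - 14*d^2 + 41*d + 56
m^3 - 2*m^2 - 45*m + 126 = (m - 6)*(m - 3)*(m + 7)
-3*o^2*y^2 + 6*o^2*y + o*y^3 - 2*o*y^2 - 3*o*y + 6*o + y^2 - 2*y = (-3*o + y)*(y - 2)*(o*y + 1)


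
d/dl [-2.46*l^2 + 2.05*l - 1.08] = 2.05 - 4.92*l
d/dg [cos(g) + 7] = -sin(g)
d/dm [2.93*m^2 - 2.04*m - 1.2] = 5.86*m - 2.04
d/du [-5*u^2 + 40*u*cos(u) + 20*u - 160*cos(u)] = -40*u*sin(u) - 10*u + 160*sin(u) + 40*cos(u) + 20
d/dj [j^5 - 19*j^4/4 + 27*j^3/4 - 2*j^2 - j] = 5*j^4 - 19*j^3 + 81*j^2/4 - 4*j - 1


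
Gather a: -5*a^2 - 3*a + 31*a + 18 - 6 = -5*a^2 + 28*a + 12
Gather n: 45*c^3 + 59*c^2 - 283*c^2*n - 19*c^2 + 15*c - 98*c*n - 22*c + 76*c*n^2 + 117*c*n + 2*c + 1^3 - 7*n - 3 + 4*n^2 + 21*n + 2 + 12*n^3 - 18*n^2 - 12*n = 45*c^3 + 40*c^2 - 5*c + 12*n^3 + n^2*(76*c - 14) + n*(-283*c^2 + 19*c + 2)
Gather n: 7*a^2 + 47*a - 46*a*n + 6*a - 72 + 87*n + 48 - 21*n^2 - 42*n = 7*a^2 + 53*a - 21*n^2 + n*(45 - 46*a) - 24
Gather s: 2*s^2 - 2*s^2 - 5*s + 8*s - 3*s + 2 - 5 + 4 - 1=0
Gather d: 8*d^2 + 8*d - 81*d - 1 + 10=8*d^2 - 73*d + 9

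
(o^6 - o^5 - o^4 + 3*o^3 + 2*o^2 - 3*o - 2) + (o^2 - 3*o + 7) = o^6 - o^5 - o^4 + 3*o^3 + 3*o^2 - 6*o + 5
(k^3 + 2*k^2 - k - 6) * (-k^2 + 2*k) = -k^5 + 5*k^3 + 4*k^2 - 12*k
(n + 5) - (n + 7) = -2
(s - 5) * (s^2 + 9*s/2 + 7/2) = s^3 - s^2/2 - 19*s - 35/2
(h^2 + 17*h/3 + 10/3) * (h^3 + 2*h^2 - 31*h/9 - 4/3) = h^5 + 23*h^4/3 + 101*h^3/9 - 383*h^2/27 - 514*h/27 - 40/9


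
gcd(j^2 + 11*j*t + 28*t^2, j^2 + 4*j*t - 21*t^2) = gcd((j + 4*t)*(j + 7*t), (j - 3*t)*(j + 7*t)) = j + 7*t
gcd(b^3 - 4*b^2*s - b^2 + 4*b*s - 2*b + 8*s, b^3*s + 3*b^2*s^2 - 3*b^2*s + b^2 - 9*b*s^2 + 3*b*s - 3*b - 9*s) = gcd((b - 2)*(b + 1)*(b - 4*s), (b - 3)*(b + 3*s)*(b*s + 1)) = 1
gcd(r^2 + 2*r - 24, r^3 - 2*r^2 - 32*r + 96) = r^2 + 2*r - 24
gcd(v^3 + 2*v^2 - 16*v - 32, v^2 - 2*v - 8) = v^2 - 2*v - 8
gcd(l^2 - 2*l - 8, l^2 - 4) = l + 2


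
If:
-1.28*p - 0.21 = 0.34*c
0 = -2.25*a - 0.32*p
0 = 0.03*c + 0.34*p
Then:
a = -0.01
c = -0.92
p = 0.08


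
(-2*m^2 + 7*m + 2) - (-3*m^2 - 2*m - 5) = m^2 + 9*m + 7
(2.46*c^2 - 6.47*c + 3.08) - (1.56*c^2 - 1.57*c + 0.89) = 0.9*c^2 - 4.9*c + 2.19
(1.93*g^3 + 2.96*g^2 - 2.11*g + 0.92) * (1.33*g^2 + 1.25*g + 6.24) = 2.5669*g^5 + 6.3493*g^4 + 12.9369*g^3 + 17.0565*g^2 - 12.0164*g + 5.7408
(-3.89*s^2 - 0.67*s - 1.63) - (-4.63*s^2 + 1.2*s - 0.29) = 0.74*s^2 - 1.87*s - 1.34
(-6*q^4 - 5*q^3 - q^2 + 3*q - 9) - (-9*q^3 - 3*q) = -6*q^4 + 4*q^3 - q^2 + 6*q - 9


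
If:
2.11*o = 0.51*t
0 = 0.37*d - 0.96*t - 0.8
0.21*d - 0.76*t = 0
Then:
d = 7.64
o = 0.51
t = 2.11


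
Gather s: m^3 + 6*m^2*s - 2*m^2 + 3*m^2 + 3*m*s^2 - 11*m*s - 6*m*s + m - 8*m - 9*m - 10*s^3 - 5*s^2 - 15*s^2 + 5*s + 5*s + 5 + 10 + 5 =m^3 + m^2 - 16*m - 10*s^3 + s^2*(3*m - 20) + s*(6*m^2 - 17*m + 10) + 20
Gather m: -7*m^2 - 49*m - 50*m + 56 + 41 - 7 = -7*m^2 - 99*m + 90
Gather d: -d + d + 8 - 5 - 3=0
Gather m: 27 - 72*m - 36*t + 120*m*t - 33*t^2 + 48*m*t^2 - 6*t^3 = m*(48*t^2 + 120*t - 72) - 6*t^3 - 33*t^2 - 36*t + 27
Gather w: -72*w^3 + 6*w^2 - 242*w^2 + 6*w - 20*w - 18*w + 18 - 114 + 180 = -72*w^3 - 236*w^2 - 32*w + 84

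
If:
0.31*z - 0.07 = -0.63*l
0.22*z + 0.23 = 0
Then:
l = 0.63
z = -1.05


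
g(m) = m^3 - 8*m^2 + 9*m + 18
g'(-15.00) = 924.00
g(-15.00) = -5292.00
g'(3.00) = -12.00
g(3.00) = 0.00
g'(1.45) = -7.89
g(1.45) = 17.28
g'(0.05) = 8.21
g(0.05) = 18.43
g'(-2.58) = 70.25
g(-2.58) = -75.64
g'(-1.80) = 47.52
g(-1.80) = -29.95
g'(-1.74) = 45.92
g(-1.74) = -27.15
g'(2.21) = -11.71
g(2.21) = 9.61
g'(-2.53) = 68.68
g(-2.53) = -72.17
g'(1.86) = -10.38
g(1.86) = 13.50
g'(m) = 3*m^2 - 16*m + 9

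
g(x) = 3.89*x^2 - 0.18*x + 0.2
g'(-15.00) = -116.88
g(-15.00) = 878.15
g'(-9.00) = -70.20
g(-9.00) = 316.91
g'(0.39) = 2.85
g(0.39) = 0.72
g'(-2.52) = -19.79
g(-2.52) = 25.36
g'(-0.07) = -0.72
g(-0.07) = 0.23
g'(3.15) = 24.33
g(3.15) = 38.23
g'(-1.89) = -14.88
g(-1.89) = 14.44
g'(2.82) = 21.76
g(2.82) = 30.63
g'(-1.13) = -8.97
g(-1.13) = 5.37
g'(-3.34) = -26.17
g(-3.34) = 44.20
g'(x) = 7.78*x - 0.18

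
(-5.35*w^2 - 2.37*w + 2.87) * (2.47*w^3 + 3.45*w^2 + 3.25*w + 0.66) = -13.2145*w^5 - 24.3114*w^4 - 18.4751*w^3 - 1.332*w^2 + 7.7633*w + 1.8942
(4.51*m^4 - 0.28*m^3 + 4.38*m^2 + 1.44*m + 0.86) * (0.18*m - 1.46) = 0.8118*m^5 - 6.635*m^4 + 1.1972*m^3 - 6.1356*m^2 - 1.9476*m - 1.2556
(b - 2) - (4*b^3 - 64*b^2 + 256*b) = -4*b^3 + 64*b^2 - 255*b - 2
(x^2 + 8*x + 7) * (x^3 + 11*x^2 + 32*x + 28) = x^5 + 19*x^4 + 127*x^3 + 361*x^2 + 448*x + 196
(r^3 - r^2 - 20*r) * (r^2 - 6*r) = r^5 - 7*r^4 - 14*r^3 + 120*r^2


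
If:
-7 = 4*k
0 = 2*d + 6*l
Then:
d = -3*l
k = -7/4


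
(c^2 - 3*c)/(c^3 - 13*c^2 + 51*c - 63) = c/(c^2 - 10*c + 21)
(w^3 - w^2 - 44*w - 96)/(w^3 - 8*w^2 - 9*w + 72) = (w + 4)/(w - 3)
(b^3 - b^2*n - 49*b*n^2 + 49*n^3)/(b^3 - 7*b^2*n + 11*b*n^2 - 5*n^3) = (b^2 - 49*n^2)/(b^2 - 6*b*n + 5*n^2)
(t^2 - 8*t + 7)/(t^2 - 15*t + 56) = (t - 1)/(t - 8)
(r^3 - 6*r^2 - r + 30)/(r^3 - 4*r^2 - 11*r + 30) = (r^2 - r - 6)/(r^2 + r - 6)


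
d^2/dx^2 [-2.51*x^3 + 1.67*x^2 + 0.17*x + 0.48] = 3.34 - 15.06*x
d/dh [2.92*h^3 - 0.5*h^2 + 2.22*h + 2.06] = 8.76*h^2 - 1.0*h + 2.22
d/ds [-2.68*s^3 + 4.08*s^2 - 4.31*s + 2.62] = -8.04*s^2 + 8.16*s - 4.31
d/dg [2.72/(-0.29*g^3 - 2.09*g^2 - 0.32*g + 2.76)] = (2.3664*g^2 + 11.3696*g + 0.8704)/(0.29*g^3 + 2.09*g^2 + 0.32*g - 2.76)^2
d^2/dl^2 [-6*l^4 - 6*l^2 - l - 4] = -72*l^2 - 12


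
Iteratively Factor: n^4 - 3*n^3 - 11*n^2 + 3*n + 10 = (n + 1)*(n^3 - 4*n^2 - 7*n + 10) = (n - 5)*(n + 1)*(n^2 + n - 2) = (n - 5)*(n + 1)*(n + 2)*(n - 1)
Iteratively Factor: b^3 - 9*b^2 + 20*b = (b - 4)*(b^2 - 5*b) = b*(b - 4)*(b - 5)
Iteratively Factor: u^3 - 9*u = (u + 3)*(u^2 - 3*u) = u*(u + 3)*(u - 3)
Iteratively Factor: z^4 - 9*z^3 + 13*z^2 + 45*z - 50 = (z + 2)*(z^3 - 11*z^2 + 35*z - 25) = (z - 5)*(z + 2)*(z^2 - 6*z + 5) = (z - 5)*(z - 1)*(z + 2)*(z - 5)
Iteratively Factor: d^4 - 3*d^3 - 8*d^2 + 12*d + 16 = (d + 2)*(d^3 - 5*d^2 + 2*d + 8) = (d - 4)*(d + 2)*(d^2 - d - 2) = (d - 4)*(d - 2)*(d + 2)*(d + 1)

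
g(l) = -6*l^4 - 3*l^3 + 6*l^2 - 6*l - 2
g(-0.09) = -1.41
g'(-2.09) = 148.71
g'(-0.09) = -7.14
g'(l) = -24*l^3 - 9*l^2 + 12*l - 6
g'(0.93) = -21.93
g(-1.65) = -6.76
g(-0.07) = -1.55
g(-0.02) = -1.88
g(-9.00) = -36641.00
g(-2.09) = -50.35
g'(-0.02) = -6.24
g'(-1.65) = 57.51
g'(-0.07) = -6.88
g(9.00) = -41123.00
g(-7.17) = -14401.97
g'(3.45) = -1057.25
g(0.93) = -9.29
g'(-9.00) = 16653.00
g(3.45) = -924.49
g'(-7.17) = 8291.72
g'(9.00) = -18123.00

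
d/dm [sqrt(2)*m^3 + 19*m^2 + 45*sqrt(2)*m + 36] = 3*sqrt(2)*m^2 + 38*m + 45*sqrt(2)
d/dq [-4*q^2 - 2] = -8*q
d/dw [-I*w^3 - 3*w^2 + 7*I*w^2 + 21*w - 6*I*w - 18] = -3*I*w^2 - w*(6 - 14*I) + 21 - 6*I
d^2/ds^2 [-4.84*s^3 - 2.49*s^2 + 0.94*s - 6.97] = -29.04*s - 4.98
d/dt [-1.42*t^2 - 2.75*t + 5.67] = -2.84*t - 2.75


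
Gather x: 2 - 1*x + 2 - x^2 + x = 4 - x^2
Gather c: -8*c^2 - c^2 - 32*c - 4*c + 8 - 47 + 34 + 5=-9*c^2 - 36*c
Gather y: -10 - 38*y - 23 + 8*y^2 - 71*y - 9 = 8*y^2 - 109*y - 42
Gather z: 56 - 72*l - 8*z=-72*l - 8*z + 56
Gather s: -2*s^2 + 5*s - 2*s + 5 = -2*s^2 + 3*s + 5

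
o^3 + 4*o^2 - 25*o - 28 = (o - 4)*(o + 1)*(o + 7)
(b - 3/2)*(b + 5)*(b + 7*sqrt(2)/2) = b^3 + 7*b^2/2 + 7*sqrt(2)*b^2/2 - 15*b/2 + 49*sqrt(2)*b/4 - 105*sqrt(2)/4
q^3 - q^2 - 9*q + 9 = (q - 3)*(q - 1)*(q + 3)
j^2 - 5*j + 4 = (j - 4)*(j - 1)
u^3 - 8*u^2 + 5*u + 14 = (u - 7)*(u - 2)*(u + 1)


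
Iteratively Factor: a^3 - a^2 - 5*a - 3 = (a - 3)*(a^2 + 2*a + 1) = (a - 3)*(a + 1)*(a + 1)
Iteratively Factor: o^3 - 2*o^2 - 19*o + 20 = (o + 4)*(o^2 - 6*o + 5) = (o - 5)*(o + 4)*(o - 1)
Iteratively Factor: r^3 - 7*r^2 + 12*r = (r - 3)*(r^2 - 4*r) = (r - 4)*(r - 3)*(r)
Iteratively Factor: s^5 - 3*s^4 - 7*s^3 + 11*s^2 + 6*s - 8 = (s + 1)*(s^4 - 4*s^3 - 3*s^2 + 14*s - 8) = (s - 1)*(s + 1)*(s^3 - 3*s^2 - 6*s + 8) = (s - 1)*(s + 1)*(s + 2)*(s^2 - 5*s + 4) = (s - 4)*(s - 1)*(s + 1)*(s + 2)*(s - 1)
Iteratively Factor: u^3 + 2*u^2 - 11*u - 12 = (u - 3)*(u^2 + 5*u + 4) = (u - 3)*(u + 4)*(u + 1)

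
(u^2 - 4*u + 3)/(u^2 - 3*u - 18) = (-u^2 + 4*u - 3)/(-u^2 + 3*u + 18)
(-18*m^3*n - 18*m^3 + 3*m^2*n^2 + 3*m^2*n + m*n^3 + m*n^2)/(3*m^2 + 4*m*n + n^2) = m*(-18*m^2*n - 18*m^2 + 3*m*n^2 + 3*m*n + n^3 + n^2)/(3*m^2 + 4*m*n + n^2)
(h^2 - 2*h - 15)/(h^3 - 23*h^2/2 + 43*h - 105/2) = 2*(h + 3)/(2*h^2 - 13*h + 21)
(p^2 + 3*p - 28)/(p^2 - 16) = (p + 7)/(p + 4)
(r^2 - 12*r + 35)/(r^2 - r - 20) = (r - 7)/(r + 4)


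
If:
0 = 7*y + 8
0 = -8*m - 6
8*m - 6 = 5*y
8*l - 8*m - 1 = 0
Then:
No Solution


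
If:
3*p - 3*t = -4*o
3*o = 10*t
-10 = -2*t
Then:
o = 50/3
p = -155/9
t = 5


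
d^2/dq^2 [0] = 0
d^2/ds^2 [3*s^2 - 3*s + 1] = 6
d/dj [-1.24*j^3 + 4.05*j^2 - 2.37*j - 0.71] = -3.72*j^2 + 8.1*j - 2.37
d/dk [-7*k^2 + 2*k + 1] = 2 - 14*k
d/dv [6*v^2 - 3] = 12*v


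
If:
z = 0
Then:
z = 0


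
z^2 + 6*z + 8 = (z + 2)*(z + 4)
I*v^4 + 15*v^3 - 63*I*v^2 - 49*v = v*(v - 7*I)^2*(I*v + 1)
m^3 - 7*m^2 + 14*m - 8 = (m - 4)*(m - 2)*(m - 1)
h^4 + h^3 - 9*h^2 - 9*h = h*(h - 3)*(h + 1)*(h + 3)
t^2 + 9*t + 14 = (t + 2)*(t + 7)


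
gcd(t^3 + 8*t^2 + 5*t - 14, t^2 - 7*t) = 1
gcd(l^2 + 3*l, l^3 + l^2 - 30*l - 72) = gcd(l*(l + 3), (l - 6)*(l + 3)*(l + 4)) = l + 3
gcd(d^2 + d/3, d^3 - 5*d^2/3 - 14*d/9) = d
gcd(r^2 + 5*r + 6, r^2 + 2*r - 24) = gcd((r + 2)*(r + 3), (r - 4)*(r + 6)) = 1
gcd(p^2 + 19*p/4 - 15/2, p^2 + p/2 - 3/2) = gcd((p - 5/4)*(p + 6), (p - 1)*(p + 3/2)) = 1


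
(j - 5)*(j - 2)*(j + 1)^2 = j^4 - 5*j^3 - 3*j^2 + 13*j + 10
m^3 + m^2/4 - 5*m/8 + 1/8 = (m - 1/2)*(m - 1/4)*(m + 1)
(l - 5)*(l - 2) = l^2 - 7*l + 10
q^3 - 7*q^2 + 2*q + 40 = (q - 5)*(q - 4)*(q + 2)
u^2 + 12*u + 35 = (u + 5)*(u + 7)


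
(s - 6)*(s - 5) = s^2 - 11*s + 30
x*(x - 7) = x^2 - 7*x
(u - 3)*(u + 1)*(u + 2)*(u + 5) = u^4 + 5*u^3 - 7*u^2 - 41*u - 30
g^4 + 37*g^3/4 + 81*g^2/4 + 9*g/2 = g*(g + 1/4)*(g + 3)*(g + 6)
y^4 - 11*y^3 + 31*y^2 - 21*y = y*(y - 7)*(y - 3)*(y - 1)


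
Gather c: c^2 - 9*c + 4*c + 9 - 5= c^2 - 5*c + 4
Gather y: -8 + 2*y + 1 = 2*y - 7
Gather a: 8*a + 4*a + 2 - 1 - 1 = 12*a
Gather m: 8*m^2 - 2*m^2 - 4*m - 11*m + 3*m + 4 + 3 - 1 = 6*m^2 - 12*m + 6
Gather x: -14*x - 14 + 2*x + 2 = -12*x - 12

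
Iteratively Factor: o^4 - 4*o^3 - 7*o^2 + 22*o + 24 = (o + 1)*(o^3 - 5*o^2 - 2*o + 24) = (o + 1)*(o + 2)*(o^2 - 7*o + 12) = (o - 4)*(o + 1)*(o + 2)*(o - 3)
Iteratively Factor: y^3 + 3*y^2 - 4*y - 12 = (y - 2)*(y^2 + 5*y + 6) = (y - 2)*(y + 3)*(y + 2)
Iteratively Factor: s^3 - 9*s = (s + 3)*(s^2 - 3*s) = (s - 3)*(s + 3)*(s)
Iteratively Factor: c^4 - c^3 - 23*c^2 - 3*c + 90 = (c - 2)*(c^3 + c^2 - 21*c - 45) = (c - 2)*(c + 3)*(c^2 - 2*c - 15) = (c - 5)*(c - 2)*(c + 3)*(c + 3)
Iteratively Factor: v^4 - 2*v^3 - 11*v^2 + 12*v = (v - 1)*(v^3 - v^2 - 12*v) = v*(v - 1)*(v^2 - v - 12) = v*(v - 4)*(v - 1)*(v + 3)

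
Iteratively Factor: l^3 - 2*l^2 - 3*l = (l)*(l^2 - 2*l - 3) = l*(l + 1)*(l - 3)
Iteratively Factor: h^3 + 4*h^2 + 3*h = (h + 3)*(h^2 + h) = (h + 1)*(h + 3)*(h)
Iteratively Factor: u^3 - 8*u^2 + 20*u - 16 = (u - 2)*(u^2 - 6*u + 8) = (u - 2)^2*(u - 4)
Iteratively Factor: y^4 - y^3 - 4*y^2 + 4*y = (y)*(y^3 - y^2 - 4*y + 4) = y*(y - 2)*(y^2 + y - 2) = y*(y - 2)*(y - 1)*(y + 2)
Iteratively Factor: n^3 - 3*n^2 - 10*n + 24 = (n - 2)*(n^2 - n - 12) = (n - 2)*(n + 3)*(n - 4)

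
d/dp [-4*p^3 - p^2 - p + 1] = -12*p^2 - 2*p - 1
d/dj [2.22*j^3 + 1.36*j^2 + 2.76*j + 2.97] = 6.66*j^2 + 2.72*j + 2.76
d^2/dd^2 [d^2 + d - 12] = 2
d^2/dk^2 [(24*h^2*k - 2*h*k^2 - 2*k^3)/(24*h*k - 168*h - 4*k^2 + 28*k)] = (-k*(6*h - 2*k + 7)^2*(-12*h^2 + h*k + k^2) - (h + 3*k)*(6*h*k - 42*h - k^2 + 7*k)^2 + (6*h*k - 42*h - k^2 + 7*k)*(12*h^2*k - h*k^2 - k^3 + (6*h - 2*k + 7)*(-12*h^2 + 2*h*k + 3*k^2)))/(6*h*k - 42*h - k^2 + 7*k)^3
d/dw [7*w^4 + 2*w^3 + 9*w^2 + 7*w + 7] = 28*w^3 + 6*w^2 + 18*w + 7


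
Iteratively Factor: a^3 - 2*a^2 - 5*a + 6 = (a - 1)*(a^2 - a - 6) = (a - 1)*(a + 2)*(a - 3)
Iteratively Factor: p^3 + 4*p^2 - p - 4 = (p + 4)*(p^2 - 1) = (p + 1)*(p + 4)*(p - 1)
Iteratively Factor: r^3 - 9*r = (r - 3)*(r^2 + 3*r) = r*(r - 3)*(r + 3)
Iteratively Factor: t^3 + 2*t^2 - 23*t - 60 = (t - 5)*(t^2 + 7*t + 12) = (t - 5)*(t + 3)*(t + 4)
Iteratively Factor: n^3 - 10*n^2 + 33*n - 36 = (n - 3)*(n^2 - 7*n + 12) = (n - 4)*(n - 3)*(n - 3)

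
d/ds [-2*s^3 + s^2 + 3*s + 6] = -6*s^2 + 2*s + 3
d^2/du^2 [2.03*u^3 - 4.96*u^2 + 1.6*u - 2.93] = 12.18*u - 9.92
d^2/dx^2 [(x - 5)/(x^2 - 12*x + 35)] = 2/(x^3 - 21*x^2 + 147*x - 343)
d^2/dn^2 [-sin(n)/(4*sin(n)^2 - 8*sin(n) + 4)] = -(sin(n) + 4)*cos(n)^2/(4*(sin(n) - 1)^4)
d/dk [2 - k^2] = -2*k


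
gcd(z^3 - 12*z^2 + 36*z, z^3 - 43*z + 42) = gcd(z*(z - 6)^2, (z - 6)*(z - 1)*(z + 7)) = z - 6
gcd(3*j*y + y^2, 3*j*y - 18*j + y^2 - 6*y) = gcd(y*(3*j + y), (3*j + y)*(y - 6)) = 3*j + y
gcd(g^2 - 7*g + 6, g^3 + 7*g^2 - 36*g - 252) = g - 6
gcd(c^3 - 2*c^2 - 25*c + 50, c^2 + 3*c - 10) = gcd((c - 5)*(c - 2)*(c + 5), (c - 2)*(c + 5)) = c^2 + 3*c - 10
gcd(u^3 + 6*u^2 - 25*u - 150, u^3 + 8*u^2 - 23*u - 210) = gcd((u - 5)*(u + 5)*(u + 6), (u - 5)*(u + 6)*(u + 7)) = u^2 + u - 30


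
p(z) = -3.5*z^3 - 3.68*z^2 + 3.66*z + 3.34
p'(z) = -10.5*z^2 - 7.36*z + 3.66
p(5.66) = -728.46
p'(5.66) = -374.37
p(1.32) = -6.29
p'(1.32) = -24.35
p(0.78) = 2.29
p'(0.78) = -8.47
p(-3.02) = 55.13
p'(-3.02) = -69.88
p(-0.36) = 1.71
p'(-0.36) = 4.95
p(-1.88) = 6.71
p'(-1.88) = -19.61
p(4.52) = -378.51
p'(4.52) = -244.13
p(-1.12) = -0.46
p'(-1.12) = -1.27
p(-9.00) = 2223.82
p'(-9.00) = -780.60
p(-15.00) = 10932.94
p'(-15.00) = -2248.44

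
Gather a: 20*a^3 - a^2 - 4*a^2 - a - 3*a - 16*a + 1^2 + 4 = 20*a^3 - 5*a^2 - 20*a + 5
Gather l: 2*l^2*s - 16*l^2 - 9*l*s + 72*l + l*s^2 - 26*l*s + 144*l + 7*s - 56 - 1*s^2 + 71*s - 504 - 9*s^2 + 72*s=l^2*(2*s - 16) + l*(s^2 - 35*s + 216) - 10*s^2 + 150*s - 560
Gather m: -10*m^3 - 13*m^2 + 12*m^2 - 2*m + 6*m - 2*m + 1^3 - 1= -10*m^3 - m^2 + 2*m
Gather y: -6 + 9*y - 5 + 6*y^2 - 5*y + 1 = 6*y^2 + 4*y - 10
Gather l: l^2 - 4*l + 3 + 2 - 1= l^2 - 4*l + 4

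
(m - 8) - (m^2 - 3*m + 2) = -m^2 + 4*m - 10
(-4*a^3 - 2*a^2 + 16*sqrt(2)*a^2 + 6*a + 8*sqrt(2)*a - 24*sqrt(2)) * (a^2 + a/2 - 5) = -4*a^5 - 4*a^4 + 16*sqrt(2)*a^4 + 16*sqrt(2)*a^3 + 25*a^3 - 100*sqrt(2)*a^2 + 13*a^2 - 52*sqrt(2)*a - 30*a + 120*sqrt(2)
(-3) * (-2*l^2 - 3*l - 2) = 6*l^2 + 9*l + 6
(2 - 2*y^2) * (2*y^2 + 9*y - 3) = -4*y^4 - 18*y^3 + 10*y^2 + 18*y - 6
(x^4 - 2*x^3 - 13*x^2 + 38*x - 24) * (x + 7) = x^5 + 5*x^4 - 27*x^3 - 53*x^2 + 242*x - 168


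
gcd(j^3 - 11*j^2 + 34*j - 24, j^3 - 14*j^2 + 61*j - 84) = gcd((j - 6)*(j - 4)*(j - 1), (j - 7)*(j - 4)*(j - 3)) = j - 4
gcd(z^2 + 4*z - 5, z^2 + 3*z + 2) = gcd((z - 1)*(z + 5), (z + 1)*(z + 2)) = 1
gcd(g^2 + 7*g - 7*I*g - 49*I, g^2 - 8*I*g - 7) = g - 7*I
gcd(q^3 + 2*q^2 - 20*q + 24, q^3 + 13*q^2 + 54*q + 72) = q + 6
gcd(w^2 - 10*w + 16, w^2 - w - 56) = w - 8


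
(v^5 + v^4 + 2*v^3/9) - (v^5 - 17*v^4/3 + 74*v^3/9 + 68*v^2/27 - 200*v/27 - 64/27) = 20*v^4/3 - 8*v^3 - 68*v^2/27 + 200*v/27 + 64/27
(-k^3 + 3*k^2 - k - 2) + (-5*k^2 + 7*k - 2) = -k^3 - 2*k^2 + 6*k - 4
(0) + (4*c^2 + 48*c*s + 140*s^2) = 4*c^2 + 48*c*s + 140*s^2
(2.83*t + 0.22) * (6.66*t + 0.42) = 18.8478*t^2 + 2.6538*t + 0.0924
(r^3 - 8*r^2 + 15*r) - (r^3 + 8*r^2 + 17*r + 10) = -16*r^2 - 2*r - 10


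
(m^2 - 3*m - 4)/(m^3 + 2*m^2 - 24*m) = (m + 1)/(m*(m + 6))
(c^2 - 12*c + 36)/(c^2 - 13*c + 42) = (c - 6)/(c - 7)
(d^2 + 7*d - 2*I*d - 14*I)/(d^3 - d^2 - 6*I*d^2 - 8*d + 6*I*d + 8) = (d + 7)/(d^2 - d*(1 + 4*I) + 4*I)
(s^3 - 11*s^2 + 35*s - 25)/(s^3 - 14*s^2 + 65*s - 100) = (s - 1)/(s - 4)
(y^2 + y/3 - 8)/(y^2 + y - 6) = (y - 8/3)/(y - 2)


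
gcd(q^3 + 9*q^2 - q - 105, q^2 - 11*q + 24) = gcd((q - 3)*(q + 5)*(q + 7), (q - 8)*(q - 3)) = q - 3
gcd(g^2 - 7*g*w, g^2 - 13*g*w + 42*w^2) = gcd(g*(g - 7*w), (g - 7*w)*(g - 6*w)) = -g + 7*w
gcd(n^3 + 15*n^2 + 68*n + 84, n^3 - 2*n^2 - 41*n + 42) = n + 6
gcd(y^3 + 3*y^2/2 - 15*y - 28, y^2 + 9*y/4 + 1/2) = y + 2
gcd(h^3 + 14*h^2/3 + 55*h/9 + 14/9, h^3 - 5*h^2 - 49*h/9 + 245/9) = h + 7/3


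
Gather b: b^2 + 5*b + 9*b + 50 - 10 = b^2 + 14*b + 40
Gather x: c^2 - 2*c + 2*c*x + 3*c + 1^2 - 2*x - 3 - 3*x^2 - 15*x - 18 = c^2 + c - 3*x^2 + x*(2*c - 17) - 20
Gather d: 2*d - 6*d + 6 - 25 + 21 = 2 - 4*d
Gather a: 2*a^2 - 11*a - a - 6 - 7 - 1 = 2*a^2 - 12*a - 14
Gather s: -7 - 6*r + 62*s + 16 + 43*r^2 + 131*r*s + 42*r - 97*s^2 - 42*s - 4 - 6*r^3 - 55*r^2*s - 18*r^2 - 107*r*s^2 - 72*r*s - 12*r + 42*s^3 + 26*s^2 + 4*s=-6*r^3 + 25*r^2 + 24*r + 42*s^3 + s^2*(-107*r - 71) + s*(-55*r^2 + 59*r + 24) + 5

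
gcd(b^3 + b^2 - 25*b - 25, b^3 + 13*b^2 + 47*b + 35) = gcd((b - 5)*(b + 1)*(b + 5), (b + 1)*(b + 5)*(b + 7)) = b^2 + 6*b + 5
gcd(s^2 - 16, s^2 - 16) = s^2 - 16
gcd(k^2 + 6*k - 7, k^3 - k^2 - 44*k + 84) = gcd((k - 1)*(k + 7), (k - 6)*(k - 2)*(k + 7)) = k + 7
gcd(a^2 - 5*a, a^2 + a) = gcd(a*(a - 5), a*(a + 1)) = a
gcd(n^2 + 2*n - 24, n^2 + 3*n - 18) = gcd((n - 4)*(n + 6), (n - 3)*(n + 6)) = n + 6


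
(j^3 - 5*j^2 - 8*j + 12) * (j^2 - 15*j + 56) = j^5 - 20*j^4 + 123*j^3 - 148*j^2 - 628*j + 672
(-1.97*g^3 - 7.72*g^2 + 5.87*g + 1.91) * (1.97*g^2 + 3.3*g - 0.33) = -3.8809*g^5 - 21.7094*g^4 - 13.262*g^3 + 25.6813*g^2 + 4.3659*g - 0.6303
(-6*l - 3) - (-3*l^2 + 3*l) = 3*l^2 - 9*l - 3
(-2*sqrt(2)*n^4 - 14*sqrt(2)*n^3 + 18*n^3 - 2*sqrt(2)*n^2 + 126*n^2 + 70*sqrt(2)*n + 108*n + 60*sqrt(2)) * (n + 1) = -2*sqrt(2)*n^5 - 16*sqrt(2)*n^4 + 18*n^4 - 16*sqrt(2)*n^3 + 144*n^3 + 68*sqrt(2)*n^2 + 234*n^2 + 108*n + 130*sqrt(2)*n + 60*sqrt(2)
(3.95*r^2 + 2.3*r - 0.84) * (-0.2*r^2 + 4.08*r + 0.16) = -0.79*r^4 + 15.656*r^3 + 10.184*r^2 - 3.0592*r - 0.1344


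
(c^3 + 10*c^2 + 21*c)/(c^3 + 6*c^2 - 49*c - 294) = c*(c + 3)/(c^2 - c - 42)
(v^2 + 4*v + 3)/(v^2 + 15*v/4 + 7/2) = 4*(v^2 + 4*v + 3)/(4*v^2 + 15*v + 14)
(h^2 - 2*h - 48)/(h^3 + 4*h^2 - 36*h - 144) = (h - 8)/(h^2 - 2*h - 24)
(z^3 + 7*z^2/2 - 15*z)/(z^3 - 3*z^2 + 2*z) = (z^2 + 7*z/2 - 15)/(z^2 - 3*z + 2)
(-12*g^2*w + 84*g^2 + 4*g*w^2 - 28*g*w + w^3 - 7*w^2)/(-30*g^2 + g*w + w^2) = (-2*g*w + 14*g + w^2 - 7*w)/(-5*g + w)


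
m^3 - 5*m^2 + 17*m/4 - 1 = (m - 4)*(m - 1/2)^2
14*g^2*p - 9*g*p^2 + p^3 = p*(-7*g + p)*(-2*g + p)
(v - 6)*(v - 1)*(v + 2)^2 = v^4 - 3*v^3 - 18*v^2 - 4*v + 24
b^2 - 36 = (b - 6)*(b + 6)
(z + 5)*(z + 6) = z^2 + 11*z + 30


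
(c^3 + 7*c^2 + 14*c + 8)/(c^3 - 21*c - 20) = (c + 2)/(c - 5)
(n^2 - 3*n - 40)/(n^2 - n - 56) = (n + 5)/(n + 7)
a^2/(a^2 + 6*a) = a/(a + 6)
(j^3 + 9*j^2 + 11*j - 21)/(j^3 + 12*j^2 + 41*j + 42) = (j - 1)/(j + 2)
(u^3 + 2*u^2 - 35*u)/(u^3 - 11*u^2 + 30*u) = (u + 7)/(u - 6)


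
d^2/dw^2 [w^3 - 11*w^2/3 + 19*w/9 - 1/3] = 6*w - 22/3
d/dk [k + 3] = 1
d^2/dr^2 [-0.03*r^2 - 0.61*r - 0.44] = -0.0600000000000000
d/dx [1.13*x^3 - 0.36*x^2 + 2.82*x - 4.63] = 3.39*x^2 - 0.72*x + 2.82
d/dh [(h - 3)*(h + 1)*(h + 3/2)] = 3*h^2 - h - 6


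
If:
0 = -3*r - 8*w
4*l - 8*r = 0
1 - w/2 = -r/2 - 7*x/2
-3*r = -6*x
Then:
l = -32/39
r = -16/39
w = 2/13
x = -8/39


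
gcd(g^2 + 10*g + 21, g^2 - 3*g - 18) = g + 3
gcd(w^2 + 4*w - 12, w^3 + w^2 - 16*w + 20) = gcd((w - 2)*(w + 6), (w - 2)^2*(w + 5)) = w - 2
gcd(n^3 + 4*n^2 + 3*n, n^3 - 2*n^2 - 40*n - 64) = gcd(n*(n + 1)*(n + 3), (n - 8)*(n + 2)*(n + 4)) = 1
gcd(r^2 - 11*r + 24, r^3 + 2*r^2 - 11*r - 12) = r - 3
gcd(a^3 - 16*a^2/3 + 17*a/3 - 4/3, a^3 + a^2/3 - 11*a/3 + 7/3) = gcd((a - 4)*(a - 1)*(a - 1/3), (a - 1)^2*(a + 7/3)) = a - 1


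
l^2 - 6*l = l*(l - 6)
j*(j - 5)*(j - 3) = j^3 - 8*j^2 + 15*j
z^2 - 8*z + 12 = (z - 6)*(z - 2)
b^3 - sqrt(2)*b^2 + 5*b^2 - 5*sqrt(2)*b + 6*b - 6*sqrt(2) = (b + 2)*(b + 3)*(b - sqrt(2))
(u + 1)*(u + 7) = u^2 + 8*u + 7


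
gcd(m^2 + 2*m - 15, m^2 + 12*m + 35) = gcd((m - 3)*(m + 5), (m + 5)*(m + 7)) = m + 5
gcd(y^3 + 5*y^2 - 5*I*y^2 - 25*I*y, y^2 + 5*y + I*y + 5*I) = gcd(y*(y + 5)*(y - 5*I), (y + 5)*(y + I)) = y + 5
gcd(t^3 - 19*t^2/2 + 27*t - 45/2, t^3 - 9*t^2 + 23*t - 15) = t^2 - 8*t + 15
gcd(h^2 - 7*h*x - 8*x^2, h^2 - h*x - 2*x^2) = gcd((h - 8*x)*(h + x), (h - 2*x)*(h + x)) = h + x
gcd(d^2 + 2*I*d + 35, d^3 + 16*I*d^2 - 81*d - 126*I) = d + 7*I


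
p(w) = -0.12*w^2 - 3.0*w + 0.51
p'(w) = -0.24*w - 3.0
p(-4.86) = 12.26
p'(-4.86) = -1.83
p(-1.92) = 5.83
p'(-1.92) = -2.54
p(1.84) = -5.42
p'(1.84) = -3.44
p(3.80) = -12.62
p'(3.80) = -3.91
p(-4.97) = 12.46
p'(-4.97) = -1.81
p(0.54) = -1.14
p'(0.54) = -3.13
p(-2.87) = 8.13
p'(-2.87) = -2.31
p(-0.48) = 1.92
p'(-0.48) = -2.88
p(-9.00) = 17.79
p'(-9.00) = -0.84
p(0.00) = 0.51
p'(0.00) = -3.00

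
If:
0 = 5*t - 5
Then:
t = 1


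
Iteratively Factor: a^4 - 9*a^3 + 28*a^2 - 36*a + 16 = (a - 2)*(a^3 - 7*a^2 + 14*a - 8) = (a - 2)*(a - 1)*(a^2 - 6*a + 8) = (a - 4)*(a - 2)*(a - 1)*(a - 2)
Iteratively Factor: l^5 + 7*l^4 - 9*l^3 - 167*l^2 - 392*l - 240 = (l + 4)*(l^4 + 3*l^3 - 21*l^2 - 83*l - 60) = (l - 5)*(l + 4)*(l^3 + 8*l^2 + 19*l + 12) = (l - 5)*(l + 4)^2*(l^2 + 4*l + 3) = (l - 5)*(l + 3)*(l + 4)^2*(l + 1)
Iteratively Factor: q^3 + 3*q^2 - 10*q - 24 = (q + 2)*(q^2 + q - 12) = (q + 2)*(q + 4)*(q - 3)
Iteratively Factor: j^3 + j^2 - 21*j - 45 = (j + 3)*(j^2 - 2*j - 15) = (j - 5)*(j + 3)*(j + 3)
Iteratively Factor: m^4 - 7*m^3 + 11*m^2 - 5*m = (m - 5)*(m^3 - 2*m^2 + m) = (m - 5)*(m - 1)*(m^2 - m) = (m - 5)*(m - 1)^2*(m)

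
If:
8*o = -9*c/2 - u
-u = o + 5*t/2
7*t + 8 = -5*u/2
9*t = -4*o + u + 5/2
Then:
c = -2966/585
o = 751/260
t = -27/26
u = -19/65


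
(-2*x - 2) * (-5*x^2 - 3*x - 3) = 10*x^3 + 16*x^2 + 12*x + 6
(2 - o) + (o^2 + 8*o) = o^2 + 7*o + 2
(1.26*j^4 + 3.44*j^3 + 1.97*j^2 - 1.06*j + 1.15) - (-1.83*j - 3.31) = 1.26*j^4 + 3.44*j^3 + 1.97*j^2 + 0.77*j + 4.46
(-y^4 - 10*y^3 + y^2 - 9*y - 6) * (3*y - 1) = -3*y^5 - 29*y^4 + 13*y^3 - 28*y^2 - 9*y + 6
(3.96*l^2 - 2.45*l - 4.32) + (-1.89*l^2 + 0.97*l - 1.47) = 2.07*l^2 - 1.48*l - 5.79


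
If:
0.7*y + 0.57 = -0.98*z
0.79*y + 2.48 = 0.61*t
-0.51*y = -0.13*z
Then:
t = 3.90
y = -0.13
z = -0.49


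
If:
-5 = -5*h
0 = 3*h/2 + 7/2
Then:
No Solution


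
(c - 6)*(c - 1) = c^2 - 7*c + 6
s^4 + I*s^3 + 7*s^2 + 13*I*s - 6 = (s - 3*I)*(s + I)^2*(s + 2*I)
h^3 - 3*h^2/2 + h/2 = h*(h - 1)*(h - 1/2)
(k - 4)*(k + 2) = k^2 - 2*k - 8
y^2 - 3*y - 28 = (y - 7)*(y + 4)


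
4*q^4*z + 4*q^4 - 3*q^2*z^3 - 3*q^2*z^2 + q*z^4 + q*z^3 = (-2*q + z)^2*(q + z)*(q*z + q)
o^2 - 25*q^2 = (o - 5*q)*(o + 5*q)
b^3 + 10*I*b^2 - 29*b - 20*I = (b + I)*(b + 4*I)*(b + 5*I)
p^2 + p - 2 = (p - 1)*(p + 2)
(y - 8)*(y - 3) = y^2 - 11*y + 24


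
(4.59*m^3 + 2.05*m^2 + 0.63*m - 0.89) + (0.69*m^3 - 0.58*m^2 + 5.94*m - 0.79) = 5.28*m^3 + 1.47*m^2 + 6.57*m - 1.68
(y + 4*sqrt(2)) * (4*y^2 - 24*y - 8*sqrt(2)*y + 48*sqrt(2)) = 4*y^3 - 24*y^2 + 8*sqrt(2)*y^2 - 48*sqrt(2)*y - 64*y + 384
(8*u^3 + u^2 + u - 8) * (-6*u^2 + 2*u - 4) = -48*u^5 + 10*u^4 - 36*u^3 + 46*u^2 - 20*u + 32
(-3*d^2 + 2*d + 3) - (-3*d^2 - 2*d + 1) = 4*d + 2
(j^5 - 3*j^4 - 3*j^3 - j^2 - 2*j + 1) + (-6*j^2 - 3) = j^5 - 3*j^4 - 3*j^3 - 7*j^2 - 2*j - 2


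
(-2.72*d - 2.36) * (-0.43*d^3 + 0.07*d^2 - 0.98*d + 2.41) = 1.1696*d^4 + 0.8244*d^3 + 2.5004*d^2 - 4.2424*d - 5.6876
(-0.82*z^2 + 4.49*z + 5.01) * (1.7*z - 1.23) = -1.394*z^3 + 8.6416*z^2 + 2.9943*z - 6.1623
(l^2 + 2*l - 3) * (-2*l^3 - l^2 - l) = -2*l^5 - 5*l^4 + 3*l^3 + l^2 + 3*l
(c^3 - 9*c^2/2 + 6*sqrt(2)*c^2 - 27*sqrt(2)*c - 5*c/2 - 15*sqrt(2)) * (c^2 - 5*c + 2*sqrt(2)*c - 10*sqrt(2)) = c^5 - 19*c^4/2 + 8*sqrt(2)*c^4 - 76*sqrt(2)*c^3 + 44*c^3 - 431*c^2/2 + 160*sqrt(2)*c^2 + 100*sqrt(2)*c + 480*c + 300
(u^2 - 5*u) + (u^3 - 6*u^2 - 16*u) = u^3 - 5*u^2 - 21*u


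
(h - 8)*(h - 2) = h^2 - 10*h + 16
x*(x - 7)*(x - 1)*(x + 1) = x^4 - 7*x^3 - x^2 + 7*x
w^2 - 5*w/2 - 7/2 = (w - 7/2)*(w + 1)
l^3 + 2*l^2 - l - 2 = (l - 1)*(l + 1)*(l + 2)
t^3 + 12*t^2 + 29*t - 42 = (t - 1)*(t + 6)*(t + 7)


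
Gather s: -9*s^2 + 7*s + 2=-9*s^2 + 7*s + 2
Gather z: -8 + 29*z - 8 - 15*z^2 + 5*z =-15*z^2 + 34*z - 16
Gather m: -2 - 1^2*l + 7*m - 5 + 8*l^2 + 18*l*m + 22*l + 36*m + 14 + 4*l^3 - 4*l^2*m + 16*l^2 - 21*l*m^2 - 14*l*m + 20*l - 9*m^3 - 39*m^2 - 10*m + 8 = 4*l^3 + 24*l^2 + 41*l - 9*m^3 + m^2*(-21*l - 39) + m*(-4*l^2 + 4*l + 33) + 15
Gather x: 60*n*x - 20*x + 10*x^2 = 10*x^2 + x*(60*n - 20)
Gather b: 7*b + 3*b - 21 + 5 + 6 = 10*b - 10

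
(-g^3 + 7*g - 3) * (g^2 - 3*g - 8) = -g^5 + 3*g^4 + 15*g^3 - 24*g^2 - 47*g + 24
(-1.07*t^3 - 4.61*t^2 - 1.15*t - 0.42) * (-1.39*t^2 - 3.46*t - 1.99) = 1.4873*t^5 + 10.1101*t^4 + 19.6784*t^3 + 13.7367*t^2 + 3.7417*t + 0.8358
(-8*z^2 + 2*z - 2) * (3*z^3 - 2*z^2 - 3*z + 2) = -24*z^5 + 22*z^4 + 14*z^3 - 18*z^2 + 10*z - 4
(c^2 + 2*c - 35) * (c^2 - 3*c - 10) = c^4 - c^3 - 51*c^2 + 85*c + 350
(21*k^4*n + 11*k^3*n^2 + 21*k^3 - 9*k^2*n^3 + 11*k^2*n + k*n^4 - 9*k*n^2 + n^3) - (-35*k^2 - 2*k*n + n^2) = 21*k^4*n + 11*k^3*n^2 + 21*k^3 - 9*k^2*n^3 + 11*k^2*n + 35*k^2 + k*n^4 - 9*k*n^2 + 2*k*n + n^3 - n^2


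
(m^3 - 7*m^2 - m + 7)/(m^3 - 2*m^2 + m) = (m^2 - 6*m - 7)/(m*(m - 1))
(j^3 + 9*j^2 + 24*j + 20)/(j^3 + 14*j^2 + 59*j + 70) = (j + 2)/(j + 7)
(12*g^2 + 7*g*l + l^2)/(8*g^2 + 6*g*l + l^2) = (3*g + l)/(2*g + l)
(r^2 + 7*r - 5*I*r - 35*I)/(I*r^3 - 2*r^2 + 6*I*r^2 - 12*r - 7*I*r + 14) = (-I*r - 5)/(r^2 + r*(-1 + 2*I) - 2*I)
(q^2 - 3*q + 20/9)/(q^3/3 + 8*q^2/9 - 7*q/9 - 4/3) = (3*q - 5)/(q^2 + 4*q + 3)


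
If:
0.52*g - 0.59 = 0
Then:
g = 1.13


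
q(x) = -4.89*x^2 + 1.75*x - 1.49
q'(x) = 1.75 - 9.78*x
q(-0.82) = -6.21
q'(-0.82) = 9.77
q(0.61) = -2.24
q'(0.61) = -4.22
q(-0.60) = -4.30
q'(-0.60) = 7.62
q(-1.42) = -13.84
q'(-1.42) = 15.64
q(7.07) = -233.54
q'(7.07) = -67.39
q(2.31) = -23.54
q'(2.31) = -20.84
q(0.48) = -1.78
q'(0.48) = -2.94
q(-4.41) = -104.31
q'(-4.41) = 44.88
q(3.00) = -40.25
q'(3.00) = -27.59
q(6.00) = -167.03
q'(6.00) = -56.93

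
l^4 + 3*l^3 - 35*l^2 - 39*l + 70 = (l - 5)*(l - 1)*(l + 2)*(l + 7)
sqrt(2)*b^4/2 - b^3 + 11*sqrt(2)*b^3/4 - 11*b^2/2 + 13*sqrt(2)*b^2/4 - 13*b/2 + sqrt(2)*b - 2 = (b + 1/2)*(b + 4)*(b - sqrt(2))*(sqrt(2)*b/2 + sqrt(2)/2)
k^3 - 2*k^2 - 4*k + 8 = (k - 2)^2*(k + 2)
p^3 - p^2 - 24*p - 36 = (p - 6)*(p + 2)*(p + 3)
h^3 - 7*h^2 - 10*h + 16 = (h - 8)*(h - 1)*(h + 2)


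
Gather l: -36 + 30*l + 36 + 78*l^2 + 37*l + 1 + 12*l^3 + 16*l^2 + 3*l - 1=12*l^3 + 94*l^2 + 70*l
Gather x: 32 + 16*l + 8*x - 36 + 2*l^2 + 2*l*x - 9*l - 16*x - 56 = 2*l^2 + 7*l + x*(2*l - 8) - 60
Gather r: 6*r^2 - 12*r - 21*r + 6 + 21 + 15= 6*r^2 - 33*r + 42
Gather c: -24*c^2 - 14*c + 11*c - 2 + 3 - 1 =-24*c^2 - 3*c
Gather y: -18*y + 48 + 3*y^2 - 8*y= 3*y^2 - 26*y + 48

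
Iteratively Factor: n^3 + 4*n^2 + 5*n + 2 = (n + 1)*(n^2 + 3*n + 2) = (n + 1)^2*(n + 2)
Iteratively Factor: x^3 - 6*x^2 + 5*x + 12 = (x - 4)*(x^2 - 2*x - 3) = (x - 4)*(x - 3)*(x + 1)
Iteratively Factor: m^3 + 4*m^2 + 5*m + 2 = (m + 2)*(m^2 + 2*m + 1) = (m + 1)*(m + 2)*(m + 1)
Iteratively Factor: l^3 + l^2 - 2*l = (l)*(l^2 + l - 2) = l*(l - 1)*(l + 2)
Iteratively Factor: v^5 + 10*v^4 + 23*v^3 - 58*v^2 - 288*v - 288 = (v + 4)*(v^4 + 6*v^3 - v^2 - 54*v - 72) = (v + 2)*(v + 4)*(v^3 + 4*v^2 - 9*v - 36) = (v - 3)*(v + 2)*(v + 4)*(v^2 + 7*v + 12) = (v - 3)*(v + 2)*(v + 3)*(v + 4)*(v + 4)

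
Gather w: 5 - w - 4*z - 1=-w - 4*z + 4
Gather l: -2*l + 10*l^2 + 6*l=10*l^2 + 4*l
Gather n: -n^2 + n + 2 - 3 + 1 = -n^2 + n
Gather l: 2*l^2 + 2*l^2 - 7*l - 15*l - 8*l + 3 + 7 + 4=4*l^2 - 30*l + 14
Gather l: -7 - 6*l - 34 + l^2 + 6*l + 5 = l^2 - 36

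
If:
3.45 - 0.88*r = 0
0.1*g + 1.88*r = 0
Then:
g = -73.70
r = 3.92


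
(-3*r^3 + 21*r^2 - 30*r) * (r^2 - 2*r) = -3*r^5 + 27*r^4 - 72*r^3 + 60*r^2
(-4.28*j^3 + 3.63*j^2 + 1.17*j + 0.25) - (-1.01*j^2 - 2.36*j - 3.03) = -4.28*j^3 + 4.64*j^2 + 3.53*j + 3.28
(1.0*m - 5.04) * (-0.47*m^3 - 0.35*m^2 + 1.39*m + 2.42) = -0.47*m^4 + 2.0188*m^3 + 3.154*m^2 - 4.5856*m - 12.1968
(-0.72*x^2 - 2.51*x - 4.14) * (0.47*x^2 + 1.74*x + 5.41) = -0.3384*x^4 - 2.4325*x^3 - 10.2084*x^2 - 20.7827*x - 22.3974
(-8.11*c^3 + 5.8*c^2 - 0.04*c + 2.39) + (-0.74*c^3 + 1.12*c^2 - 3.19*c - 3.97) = -8.85*c^3 + 6.92*c^2 - 3.23*c - 1.58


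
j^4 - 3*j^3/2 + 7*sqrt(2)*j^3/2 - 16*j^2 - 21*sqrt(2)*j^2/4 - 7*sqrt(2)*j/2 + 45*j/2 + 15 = (j - 2)*(j + 1/2)*(j - 3*sqrt(2)/2)*(j + 5*sqrt(2))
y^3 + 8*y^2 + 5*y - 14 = (y - 1)*(y + 2)*(y + 7)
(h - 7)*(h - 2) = h^2 - 9*h + 14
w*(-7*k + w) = -7*k*w + w^2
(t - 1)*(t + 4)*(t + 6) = t^3 + 9*t^2 + 14*t - 24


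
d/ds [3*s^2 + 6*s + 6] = 6*s + 6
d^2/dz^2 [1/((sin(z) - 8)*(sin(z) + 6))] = (-4*sin(z)^4 + 6*sin(z)^3 - 190*sin(z)^2 + 84*sin(z) + 104)/((sin(z) - 8)^3*(sin(z) + 6)^3)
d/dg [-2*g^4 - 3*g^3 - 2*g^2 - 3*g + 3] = -8*g^3 - 9*g^2 - 4*g - 3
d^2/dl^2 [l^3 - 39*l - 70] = 6*l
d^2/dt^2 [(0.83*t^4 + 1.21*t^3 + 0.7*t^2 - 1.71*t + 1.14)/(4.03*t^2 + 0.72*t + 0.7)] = (26.959894*t^6 + 14.449968*t^5 + 16.630212*t^4 - 58.48529*t^3 + 107.778996*t^2 + 52.347804*t - 2.840248)/(65.450827*t^6 + 35.080344*t^5 + 40.373346*t^4 + 12.559968*t^3 + 7.01274*t^2 + 1.0584*t + 0.343)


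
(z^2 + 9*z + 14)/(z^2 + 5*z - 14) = (z + 2)/(z - 2)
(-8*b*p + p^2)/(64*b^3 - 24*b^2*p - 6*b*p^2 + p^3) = p/(-8*b^2 + 2*b*p + p^2)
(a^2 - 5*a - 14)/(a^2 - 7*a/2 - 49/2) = 2*(a + 2)/(2*a + 7)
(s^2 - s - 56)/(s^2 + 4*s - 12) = (s^2 - s - 56)/(s^2 + 4*s - 12)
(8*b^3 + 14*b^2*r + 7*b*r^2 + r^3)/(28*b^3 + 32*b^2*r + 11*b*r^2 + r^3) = (4*b^2 + 5*b*r + r^2)/(14*b^2 + 9*b*r + r^2)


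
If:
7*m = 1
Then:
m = 1/7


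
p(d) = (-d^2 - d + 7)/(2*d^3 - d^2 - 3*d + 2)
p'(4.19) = 0.02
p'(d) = (-2*d - 1)/(2*d^3 - d^2 - 3*d + 2) + (-6*d^2 + 2*d + 3)*(-d^2 - d + 7)/(2*d^3 - d^2 - 3*d + 2)^2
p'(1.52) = -7.22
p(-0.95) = 3.16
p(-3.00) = -0.02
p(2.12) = 0.04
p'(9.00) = 0.01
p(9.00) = -0.06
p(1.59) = 1.05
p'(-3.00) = -0.12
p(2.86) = -0.13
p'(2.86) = -0.05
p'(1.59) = -4.97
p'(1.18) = -115.50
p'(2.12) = -0.59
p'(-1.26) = -1635.35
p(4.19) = -0.12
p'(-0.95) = -5.70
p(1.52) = 1.47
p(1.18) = 12.52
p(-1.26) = 34.82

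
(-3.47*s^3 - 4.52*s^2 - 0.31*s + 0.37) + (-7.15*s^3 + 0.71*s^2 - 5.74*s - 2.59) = -10.62*s^3 - 3.81*s^2 - 6.05*s - 2.22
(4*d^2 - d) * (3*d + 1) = 12*d^3 + d^2 - d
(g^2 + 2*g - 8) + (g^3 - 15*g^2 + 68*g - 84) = g^3 - 14*g^2 + 70*g - 92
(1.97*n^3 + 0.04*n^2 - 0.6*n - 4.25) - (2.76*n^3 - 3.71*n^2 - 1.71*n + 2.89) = -0.79*n^3 + 3.75*n^2 + 1.11*n - 7.14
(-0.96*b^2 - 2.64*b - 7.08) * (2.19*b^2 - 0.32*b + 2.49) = -2.1024*b^4 - 5.4744*b^3 - 17.0508*b^2 - 4.308*b - 17.6292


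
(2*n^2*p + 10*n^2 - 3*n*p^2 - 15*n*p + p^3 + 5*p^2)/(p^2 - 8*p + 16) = (2*n^2*p + 10*n^2 - 3*n*p^2 - 15*n*p + p^3 + 5*p^2)/(p^2 - 8*p + 16)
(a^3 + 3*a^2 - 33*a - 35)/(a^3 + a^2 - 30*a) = (a^2 + 8*a + 7)/(a*(a + 6))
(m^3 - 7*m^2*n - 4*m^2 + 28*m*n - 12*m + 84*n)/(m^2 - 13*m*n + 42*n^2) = (m^2 - 4*m - 12)/(m - 6*n)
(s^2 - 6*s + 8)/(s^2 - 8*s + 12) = (s - 4)/(s - 6)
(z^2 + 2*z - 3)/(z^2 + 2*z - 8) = (z^2 + 2*z - 3)/(z^2 + 2*z - 8)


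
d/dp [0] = 0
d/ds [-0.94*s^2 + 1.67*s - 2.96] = 1.67 - 1.88*s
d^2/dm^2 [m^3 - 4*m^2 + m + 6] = 6*m - 8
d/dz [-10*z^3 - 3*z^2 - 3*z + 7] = -30*z^2 - 6*z - 3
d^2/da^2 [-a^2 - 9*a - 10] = -2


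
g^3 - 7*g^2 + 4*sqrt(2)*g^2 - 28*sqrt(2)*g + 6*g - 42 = (g - 7)*(g + sqrt(2))*(g + 3*sqrt(2))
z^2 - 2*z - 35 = (z - 7)*(z + 5)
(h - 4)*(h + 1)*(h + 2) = h^3 - h^2 - 10*h - 8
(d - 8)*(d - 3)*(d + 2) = d^3 - 9*d^2 + 2*d + 48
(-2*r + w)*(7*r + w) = -14*r^2 + 5*r*w + w^2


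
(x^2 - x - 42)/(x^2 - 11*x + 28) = (x + 6)/(x - 4)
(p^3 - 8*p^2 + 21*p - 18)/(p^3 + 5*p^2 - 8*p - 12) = (p^2 - 6*p + 9)/(p^2 + 7*p + 6)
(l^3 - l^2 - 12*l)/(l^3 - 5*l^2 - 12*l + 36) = l*(l - 4)/(l^2 - 8*l + 12)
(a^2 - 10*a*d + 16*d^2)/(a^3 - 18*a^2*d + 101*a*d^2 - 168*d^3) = (a - 2*d)/(a^2 - 10*a*d + 21*d^2)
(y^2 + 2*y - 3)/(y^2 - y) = (y + 3)/y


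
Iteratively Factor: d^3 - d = (d - 1)*(d^2 + d) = d*(d - 1)*(d + 1)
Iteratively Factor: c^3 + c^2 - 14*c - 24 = (c - 4)*(c^2 + 5*c + 6) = (c - 4)*(c + 2)*(c + 3)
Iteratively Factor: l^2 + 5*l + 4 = (l + 4)*(l + 1)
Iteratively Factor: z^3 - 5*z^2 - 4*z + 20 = (z - 5)*(z^2 - 4) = (z - 5)*(z + 2)*(z - 2)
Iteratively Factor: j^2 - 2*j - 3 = (j + 1)*(j - 3)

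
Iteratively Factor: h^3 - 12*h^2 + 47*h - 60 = (h - 3)*(h^2 - 9*h + 20) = (h - 5)*(h - 3)*(h - 4)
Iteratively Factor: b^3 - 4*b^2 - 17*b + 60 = (b - 3)*(b^2 - b - 20) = (b - 5)*(b - 3)*(b + 4)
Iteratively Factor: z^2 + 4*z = (z)*(z + 4)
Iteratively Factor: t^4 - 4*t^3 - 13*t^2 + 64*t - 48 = (t - 4)*(t^3 - 13*t + 12) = (t - 4)*(t - 3)*(t^2 + 3*t - 4) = (t - 4)*(t - 3)*(t - 1)*(t + 4)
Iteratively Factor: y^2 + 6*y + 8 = (y + 2)*(y + 4)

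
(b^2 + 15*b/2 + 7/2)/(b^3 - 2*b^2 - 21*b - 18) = (2*b^2 + 15*b + 7)/(2*(b^3 - 2*b^2 - 21*b - 18))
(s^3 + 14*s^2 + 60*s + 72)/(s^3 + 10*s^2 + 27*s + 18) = (s^2 + 8*s + 12)/(s^2 + 4*s + 3)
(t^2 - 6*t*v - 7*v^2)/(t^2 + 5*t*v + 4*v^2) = (t - 7*v)/(t + 4*v)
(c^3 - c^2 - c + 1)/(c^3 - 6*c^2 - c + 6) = (c - 1)/(c - 6)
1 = 1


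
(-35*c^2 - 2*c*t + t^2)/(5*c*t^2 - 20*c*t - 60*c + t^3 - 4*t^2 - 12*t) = (-7*c + t)/(t^2 - 4*t - 12)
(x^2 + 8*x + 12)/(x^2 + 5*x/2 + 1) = 2*(x + 6)/(2*x + 1)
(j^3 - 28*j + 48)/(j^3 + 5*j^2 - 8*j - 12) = (j - 4)/(j + 1)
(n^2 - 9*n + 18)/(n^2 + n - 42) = (n - 3)/(n + 7)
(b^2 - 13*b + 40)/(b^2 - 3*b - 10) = (b - 8)/(b + 2)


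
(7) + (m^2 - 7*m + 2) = m^2 - 7*m + 9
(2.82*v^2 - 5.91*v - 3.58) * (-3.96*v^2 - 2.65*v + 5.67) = -11.1672*v^4 + 15.9306*v^3 + 45.8277*v^2 - 24.0227*v - 20.2986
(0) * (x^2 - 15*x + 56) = 0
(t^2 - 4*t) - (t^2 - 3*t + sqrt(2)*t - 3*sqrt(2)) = -sqrt(2)*t - t + 3*sqrt(2)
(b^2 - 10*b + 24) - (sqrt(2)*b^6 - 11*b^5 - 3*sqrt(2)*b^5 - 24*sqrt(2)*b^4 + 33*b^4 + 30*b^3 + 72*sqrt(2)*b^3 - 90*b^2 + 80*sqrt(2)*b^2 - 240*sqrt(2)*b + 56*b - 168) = -sqrt(2)*b^6 + 3*sqrt(2)*b^5 + 11*b^5 - 33*b^4 + 24*sqrt(2)*b^4 - 72*sqrt(2)*b^3 - 30*b^3 - 80*sqrt(2)*b^2 + 91*b^2 - 66*b + 240*sqrt(2)*b + 192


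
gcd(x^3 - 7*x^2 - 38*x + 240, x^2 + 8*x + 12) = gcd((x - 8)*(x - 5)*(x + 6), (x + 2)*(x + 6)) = x + 6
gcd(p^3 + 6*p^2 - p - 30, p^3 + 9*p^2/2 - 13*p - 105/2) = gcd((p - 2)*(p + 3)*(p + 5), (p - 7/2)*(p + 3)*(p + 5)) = p^2 + 8*p + 15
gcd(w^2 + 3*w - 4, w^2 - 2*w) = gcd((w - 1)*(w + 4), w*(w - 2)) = 1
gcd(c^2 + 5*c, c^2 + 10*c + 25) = c + 5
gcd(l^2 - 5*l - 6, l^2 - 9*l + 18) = l - 6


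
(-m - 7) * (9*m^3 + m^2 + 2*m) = -9*m^4 - 64*m^3 - 9*m^2 - 14*m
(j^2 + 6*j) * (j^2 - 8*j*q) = j^4 - 8*j^3*q + 6*j^3 - 48*j^2*q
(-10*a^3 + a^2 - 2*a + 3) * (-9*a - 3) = 90*a^4 + 21*a^3 + 15*a^2 - 21*a - 9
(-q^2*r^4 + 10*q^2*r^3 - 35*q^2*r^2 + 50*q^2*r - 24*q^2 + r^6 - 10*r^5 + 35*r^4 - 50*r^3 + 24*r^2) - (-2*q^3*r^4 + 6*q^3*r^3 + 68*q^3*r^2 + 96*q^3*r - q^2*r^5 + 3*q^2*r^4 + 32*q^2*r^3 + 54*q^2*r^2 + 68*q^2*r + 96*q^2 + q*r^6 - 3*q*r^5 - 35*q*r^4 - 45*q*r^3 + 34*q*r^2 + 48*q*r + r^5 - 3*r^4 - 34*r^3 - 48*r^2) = 2*q^3*r^4 - 6*q^3*r^3 - 68*q^3*r^2 - 96*q^3*r + q^2*r^5 - 4*q^2*r^4 - 22*q^2*r^3 - 89*q^2*r^2 - 18*q^2*r - 120*q^2 - q*r^6 + 3*q*r^5 + 35*q*r^4 + 45*q*r^3 - 34*q*r^2 - 48*q*r + r^6 - 11*r^5 + 38*r^4 - 16*r^3 + 72*r^2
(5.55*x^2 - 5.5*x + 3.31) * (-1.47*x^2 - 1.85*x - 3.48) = -8.1585*x^4 - 2.1825*x^3 - 14.0047*x^2 + 13.0165*x - 11.5188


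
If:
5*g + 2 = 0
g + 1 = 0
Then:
No Solution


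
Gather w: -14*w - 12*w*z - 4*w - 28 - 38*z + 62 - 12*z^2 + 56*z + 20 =w*(-12*z - 18) - 12*z^2 + 18*z + 54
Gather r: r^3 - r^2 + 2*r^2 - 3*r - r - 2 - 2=r^3 + r^2 - 4*r - 4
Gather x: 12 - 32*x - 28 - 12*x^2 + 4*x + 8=-12*x^2 - 28*x - 8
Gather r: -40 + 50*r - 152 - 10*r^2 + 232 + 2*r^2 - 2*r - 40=-8*r^2 + 48*r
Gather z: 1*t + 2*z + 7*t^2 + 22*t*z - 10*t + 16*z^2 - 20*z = 7*t^2 - 9*t + 16*z^2 + z*(22*t - 18)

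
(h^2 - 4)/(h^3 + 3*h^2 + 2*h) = (h - 2)/(h*(h + 1))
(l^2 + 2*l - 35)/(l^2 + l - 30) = (l + 7)/(l + 6)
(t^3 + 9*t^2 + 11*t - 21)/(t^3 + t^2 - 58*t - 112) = (t^2 + 2*t - 3)/(t^2 - 6*t - 16)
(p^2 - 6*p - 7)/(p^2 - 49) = (p + 1)/(p + 7)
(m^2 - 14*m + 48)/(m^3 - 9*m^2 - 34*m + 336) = (m - 6)/(m^2 - m - 42)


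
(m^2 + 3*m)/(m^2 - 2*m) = (m + 3)/(m - 2)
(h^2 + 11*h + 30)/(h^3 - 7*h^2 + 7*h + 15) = (h^2 + 11*h + 30)/(h^3 - 7*h^2 + 7*h + 15)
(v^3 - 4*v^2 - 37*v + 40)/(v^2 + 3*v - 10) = (v^2 - 9*v + 8)/(v - 2)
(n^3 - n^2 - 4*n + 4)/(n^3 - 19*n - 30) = (n^2 - 3*n + 2)/(n^2 - 2*n - 15)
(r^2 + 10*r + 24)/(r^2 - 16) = (r + 6)/(r - 4)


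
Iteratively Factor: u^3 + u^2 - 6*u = (u + 3)*(u^2 - 2*u) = u*(u + 3)*(u - 2)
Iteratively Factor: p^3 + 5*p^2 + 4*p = (p + 1)*(p^2 + 4*p) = p*(p + 1)*(p + 4)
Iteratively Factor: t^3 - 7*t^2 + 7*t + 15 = (t - 3)*(t^2 - 4*t - 5) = (t - 3)*(t + 1)*(t - 5)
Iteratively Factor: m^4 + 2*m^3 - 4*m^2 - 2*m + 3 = (m - 1)*(m^3 + 3*m^2 - m - 3) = (m - 1)*(m + 3)*(m^2 - 1) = (m - 1)*(m + 1)*(m + 3)*(m - 1)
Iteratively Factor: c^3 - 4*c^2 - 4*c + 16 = (c - 4)*(c^2 - 4) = (c - 4)*(c - 2)*(c + 2)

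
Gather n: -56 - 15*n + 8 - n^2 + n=-n^2 - 14*n - 48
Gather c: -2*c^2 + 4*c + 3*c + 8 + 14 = -2*c^2 + 7*c + 22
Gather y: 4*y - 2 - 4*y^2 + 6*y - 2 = -4*y^2 + 10*y - 4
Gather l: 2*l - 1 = 2*l - 1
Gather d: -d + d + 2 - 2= 0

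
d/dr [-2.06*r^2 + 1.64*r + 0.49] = 1.64 - 4.12*r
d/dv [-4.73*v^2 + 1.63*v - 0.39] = 1.63 - 9.46*v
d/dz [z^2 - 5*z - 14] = 2*z - 5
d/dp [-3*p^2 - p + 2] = -6*p - 1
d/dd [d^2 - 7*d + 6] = 2*d - 7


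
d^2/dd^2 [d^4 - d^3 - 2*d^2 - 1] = 12*d^2 - 6*d - 4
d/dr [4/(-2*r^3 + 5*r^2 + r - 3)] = 4*(6*r^2 - 10*r - 1)/(2*r^3 - 5*r^2 - r + 3)^2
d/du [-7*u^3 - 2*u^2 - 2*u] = -21*u^2 - 4*u - 2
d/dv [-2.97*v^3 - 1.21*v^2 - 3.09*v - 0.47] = -8.91*v^2 - 2.42*v - 3.09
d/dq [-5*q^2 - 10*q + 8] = -10*q - 10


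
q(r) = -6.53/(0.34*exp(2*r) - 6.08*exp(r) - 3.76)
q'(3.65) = 0.07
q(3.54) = -0.03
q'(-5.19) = -0.02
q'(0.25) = -0.36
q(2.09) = 0.21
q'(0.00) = -0.39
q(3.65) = -0.02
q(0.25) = 0.59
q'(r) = -6.53*(-0.68*exp(2*r) + 6.08*exp(r))/(0.34*exp(2*r) - 6.08*exp(r) - 3.76)^2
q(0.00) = 0.69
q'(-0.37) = -0.42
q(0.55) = 0.49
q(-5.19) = 1.72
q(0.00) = 0.69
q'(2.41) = 0.13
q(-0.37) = 0.84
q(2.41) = 0.22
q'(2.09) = -0.03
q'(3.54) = 0.11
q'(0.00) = -0.39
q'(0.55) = -0.31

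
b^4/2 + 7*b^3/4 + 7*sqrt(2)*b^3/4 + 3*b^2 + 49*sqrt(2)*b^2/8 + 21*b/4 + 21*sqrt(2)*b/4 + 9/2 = (b/2 + 1)*(b + 3/2)*(b + sqrt(2)/2)*(b + 3*sqrt(2))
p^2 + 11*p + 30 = (p + 5)*(p + 6)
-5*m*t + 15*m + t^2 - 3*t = (-5*m + t)*(t - 3)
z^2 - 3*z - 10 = (z - 5)*(z + 2)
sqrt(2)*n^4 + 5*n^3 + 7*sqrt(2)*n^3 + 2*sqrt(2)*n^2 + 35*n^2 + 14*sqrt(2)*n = n*(n + 7)*(n + 2*sqrt(2))*(sqrt(2)*n + 1)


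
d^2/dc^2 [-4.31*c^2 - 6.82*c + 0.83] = -8.62000000000000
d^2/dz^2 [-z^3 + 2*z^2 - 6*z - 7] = 4 - 6*z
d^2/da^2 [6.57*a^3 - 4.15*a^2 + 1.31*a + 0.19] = 39.42*a - 8.3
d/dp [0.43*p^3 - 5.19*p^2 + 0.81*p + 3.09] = 1.29*p^2 - 10.38*p + 0.81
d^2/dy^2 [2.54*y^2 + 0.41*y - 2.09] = 5.08000000000000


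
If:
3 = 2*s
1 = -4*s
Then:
No Solution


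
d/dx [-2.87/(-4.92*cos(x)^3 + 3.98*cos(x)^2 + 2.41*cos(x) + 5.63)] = (42.3612*cos(x)^2 - 22.8452*cos(x) - 6.9167)*sin(x)/(-4.92*cos(x)^3 + 3.98*cos(x)^2 + 2.41*cos(x) + 5.63)^2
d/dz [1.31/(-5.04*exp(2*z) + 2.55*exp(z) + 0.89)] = (13.2048*exp(z) - 3.3405)*exp(z)/(-5.04*exp(2*z) + 2.55*exp(z) + 0.89)^2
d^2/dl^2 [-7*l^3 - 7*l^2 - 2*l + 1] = -42*l - 14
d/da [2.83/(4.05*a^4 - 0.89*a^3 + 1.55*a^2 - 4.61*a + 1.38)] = (-45.846*a^3 + 7.5561*a^2 - 8.773*a + 13.0463)/(4.05*a^4 - 0.89*a^3 + 1.55*a^2 - 4.61*a + 1.38)^2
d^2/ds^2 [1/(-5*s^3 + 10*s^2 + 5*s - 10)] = 2*((3*s - 2)*(s^3 - 2*s^2 - s + 2) - (-3*s^2 + 4*s + 1)^2)/(5*(s^3 - 2*s^2 - s + 2)^3)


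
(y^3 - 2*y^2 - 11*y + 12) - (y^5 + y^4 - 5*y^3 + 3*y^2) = -y^5 - y^4 + 6*y^3 - 5*y^2 - 11*y + 12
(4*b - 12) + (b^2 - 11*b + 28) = b^2 - 7*b + 16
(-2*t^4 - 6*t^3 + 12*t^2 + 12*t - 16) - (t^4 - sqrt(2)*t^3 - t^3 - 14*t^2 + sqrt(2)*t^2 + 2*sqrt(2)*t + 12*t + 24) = -3*t^4 - 5*t^3 + sqrt(2)*t^3 - sqrt(2)*t^2 + 26*t^2 - 2*sqrt(2)*t - 40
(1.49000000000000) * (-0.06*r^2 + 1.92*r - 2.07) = -0.0894*r^2 + 2.8608*r - 3.0843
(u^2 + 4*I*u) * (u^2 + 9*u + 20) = u^4 + 9*u^3 + 4*I*u^3 + 20*u^2 + 36*I*u^2 + 80*I*u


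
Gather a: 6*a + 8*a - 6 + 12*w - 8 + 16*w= 14*a + 28*w - 14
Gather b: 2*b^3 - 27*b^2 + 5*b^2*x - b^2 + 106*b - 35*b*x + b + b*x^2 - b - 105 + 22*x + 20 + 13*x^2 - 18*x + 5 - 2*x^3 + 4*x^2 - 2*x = 2*b^3 + b^2*(5*x - 28) + b*(x^2 - 35*x + 106) - 2*x^3 + 17*x^2 + 2*x - 80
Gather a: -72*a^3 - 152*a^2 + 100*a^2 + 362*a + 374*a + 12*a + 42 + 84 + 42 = -72*a^3 - 52*a^2 + 748*a + 168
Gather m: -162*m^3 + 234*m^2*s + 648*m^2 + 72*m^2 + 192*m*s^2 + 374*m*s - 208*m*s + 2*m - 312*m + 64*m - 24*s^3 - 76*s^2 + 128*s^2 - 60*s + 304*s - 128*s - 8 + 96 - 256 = -162*m^3 + m^2*(234*s + 720) + m*(192*s^2 + 166*s - 246) - 24*s^3 + 52*s^2 + 116*s - 168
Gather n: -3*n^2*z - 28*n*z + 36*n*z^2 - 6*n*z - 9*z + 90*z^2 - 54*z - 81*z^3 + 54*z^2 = -3*n^2*z + n*(36*z^2 - 34*z) - 81*z^3 + 144*z^2 - 63*z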